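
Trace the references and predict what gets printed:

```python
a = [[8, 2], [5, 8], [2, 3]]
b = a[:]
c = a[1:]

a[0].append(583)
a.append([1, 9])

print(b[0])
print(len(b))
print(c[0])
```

Key concept: slice with nested mutation.
Step by step:
`a = [[8, 2], [5, 8], [2, 3]]` → a = [[8, 2], [5, 8], [2, 3]]
`b = a[:]` → b = [[8, 2], [5, 8], [2, 3]]
`c = a[1:]` → c = [[5, 8], [2, 3]]
`a[0].append(583)` → a = [[8, 2, 583], [5, 8], [2, 3]]; b = [[8, 2, 583], [5, 8], [2, 3]]
`a.append([1, 9])` → a = [[8, 2, 583], [5, 8], [2, 3], [1, 9]]
`print(b[0])` → prints [8, 2, 583]
`print(len(b))` → prints 3
`print(c[0])` → prints [5, 8]

Answer:
[8, 2, 583]
3
[5, 8]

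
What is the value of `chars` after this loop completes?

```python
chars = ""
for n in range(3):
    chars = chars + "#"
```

Repeat '#' 3 times
`chars` takes the values: "" → "#" → "##" → "###"

Answer: "###"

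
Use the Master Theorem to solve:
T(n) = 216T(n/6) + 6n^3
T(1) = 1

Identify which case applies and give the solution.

a=216, b=6, f(n)=6n^3. log_6(216) = 3. Since c=3 = 3, Case 2 applies: T(n) = Θ(n^log_b(a) · log n) = O(n^3 log n).

Answer: O(n^3 log n) - Case 2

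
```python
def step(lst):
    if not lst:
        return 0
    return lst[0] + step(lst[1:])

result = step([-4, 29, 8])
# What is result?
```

(-4) + 29 + 8 + 0 = 33

Answer: 33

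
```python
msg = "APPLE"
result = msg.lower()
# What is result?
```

Trace:
`msg = "APPLE"` → msg = 'APPLE'
`result = msg.lower()` → result = 'apple'
So result = 'apple'

Answer: 'apple'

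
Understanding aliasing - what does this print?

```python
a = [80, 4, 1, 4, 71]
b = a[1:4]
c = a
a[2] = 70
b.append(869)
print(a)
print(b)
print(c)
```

Key concept: slice vs alias.
Step by step:
`a = [80, 4, 1, 4, 71]` → a = [80, 4, 1, 4, 71]
`b = a[1:4]` → b = [4, 1, 4]
`c = a` → c = [80, 4, 1, 4, 71] (same object as a)
`a[2] = 70` → a = [80, 4, 70, 4, 71] (same object as c); c = [80, 4, 70, 4, 71] (same object as a)
`b.append(869)` → b = [4, 1, 4, 869]
`print(a)` → prints [80, 4, 70, 4, 71]
`print(b)` → prints [4, 1, 4, 869]
`print(c)` → prints [80, 4, 70, 4, 71]

Answer:
[80, 4, 70, 4, 71]
[4, 1, 4, 869]
[80, 4, 70, 4, 71]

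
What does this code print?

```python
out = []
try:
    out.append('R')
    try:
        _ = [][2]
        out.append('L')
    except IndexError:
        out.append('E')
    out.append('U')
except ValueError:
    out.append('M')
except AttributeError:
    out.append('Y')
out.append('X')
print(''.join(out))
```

Execution trace: 'R' (try body) → 'E' (inner except IndexError) → 'U' (try body, no exception) → 'X' (after the try/except). Output: REUX

Answer: REUX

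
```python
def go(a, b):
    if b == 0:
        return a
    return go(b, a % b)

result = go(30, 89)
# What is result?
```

go(30, 89) -> go(89, 30) -> go(30, 29) -> go(29, 1) -> go(1, 0) -> 1

Answer: 1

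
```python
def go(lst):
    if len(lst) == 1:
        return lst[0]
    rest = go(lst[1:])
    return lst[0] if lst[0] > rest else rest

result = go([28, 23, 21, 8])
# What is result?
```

Recursive max over [28, 23, 21, 8] = 28

Answer: 28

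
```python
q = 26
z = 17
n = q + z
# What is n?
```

Trace:
`q = 26` → q = 26
`z = 17` → z = 17
`n = q + z` → n = 43
So n = 43

Answer: 43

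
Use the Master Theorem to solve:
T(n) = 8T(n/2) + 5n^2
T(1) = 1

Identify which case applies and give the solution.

a=8, b=2, f(n)=5n^2. log_2(8) = 3. Since c=2 < 3, Case 1 applies: T(n) = Θ(n^log_b(a)) = O(n^3).

Answer: O(n^3) - Case 1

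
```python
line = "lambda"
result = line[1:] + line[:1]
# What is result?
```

Trace:
`line = "lambda"` → line = 'lambda'
`result = line[1:] + line[:1]` → result = 'ambdal'
So result = 'ambdal'

Answer: 'ambdal'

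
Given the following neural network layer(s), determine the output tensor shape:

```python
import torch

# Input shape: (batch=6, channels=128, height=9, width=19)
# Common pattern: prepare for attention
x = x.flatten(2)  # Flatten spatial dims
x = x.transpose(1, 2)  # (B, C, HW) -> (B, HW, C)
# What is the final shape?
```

Input: (6, 128, 9, 19) -> after flatten(2): (6, 128, 171) -> Output: (6, 171, 128)

Answer: (6, 171, 128)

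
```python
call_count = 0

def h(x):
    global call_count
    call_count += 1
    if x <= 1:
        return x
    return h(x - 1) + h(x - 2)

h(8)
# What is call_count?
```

Calls(x) = 1 + Calls(x-1) + Calls(x-2); Calls(0)=Calls(1)=1. For x=8 this gives 67.

Answer: 67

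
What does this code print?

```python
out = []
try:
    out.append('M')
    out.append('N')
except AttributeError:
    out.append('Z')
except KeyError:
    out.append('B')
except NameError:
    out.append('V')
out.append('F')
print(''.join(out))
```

Execution trace: 'M' (try body) → 'N' (try body, no exception) → 'F' (after the try/except). Output: MNF

Answer: MNF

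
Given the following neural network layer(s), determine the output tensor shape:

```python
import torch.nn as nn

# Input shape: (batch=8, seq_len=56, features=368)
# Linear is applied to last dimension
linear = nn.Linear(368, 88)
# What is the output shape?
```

Input: (8, 56, 368) -> Output: (8, 56, 88)

Answer: (8, 56, 88)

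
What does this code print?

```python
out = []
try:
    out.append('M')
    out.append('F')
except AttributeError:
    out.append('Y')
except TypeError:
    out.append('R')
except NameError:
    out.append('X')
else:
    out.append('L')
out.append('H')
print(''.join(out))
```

Execution trace: 'M' (try body) → 'F' (try body, no exception) → 'L' (else) → 'H' (after the try/except). Output: MFLH

Answer: MFLH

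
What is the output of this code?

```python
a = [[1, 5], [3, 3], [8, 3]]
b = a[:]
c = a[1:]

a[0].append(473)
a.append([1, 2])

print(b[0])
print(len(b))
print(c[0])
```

Key concept: slice with nested mutation.
Step by step:
`a = [[1, 5], [3, 3], [8, 3]]` → a = [[1, 5], [3, 3], [8, 3]]
`b = a[:]` → b = [[1, 5], [3, 3], [8, 3]]
`c = a[1:]` → c = [[3, 3], [8, 3]]
`a[0].append(473)` → a = [[1, 5, 473], [3, 3], [8, 3]]; b = [[1, 5, 473], [3, 3], [8, 3]]
`a.append([1, 2])` → a = [[1, 5, 473], [3, 3], [8, 3], [1, 2]]
`print(b[0])` → prints [1, 5, 473]
`print(len(b))` → prints 3
`print(c[0])` → prints [3, 3]

Answer:
[1, 5, 473]
3
[3, 3]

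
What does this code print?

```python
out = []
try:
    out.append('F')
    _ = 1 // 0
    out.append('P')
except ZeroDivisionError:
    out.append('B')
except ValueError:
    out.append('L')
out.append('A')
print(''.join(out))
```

Execution trace: 'F' (try body) → 'B' (except ZeroDivisionError) → 'A' (after the try/except). Output: FBA

Answer: FBA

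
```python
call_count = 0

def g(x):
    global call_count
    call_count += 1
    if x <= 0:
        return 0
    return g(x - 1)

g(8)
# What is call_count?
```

Linear recursion stepping by 1: 9 calls from x=8 down to ≤0.

Answer: 9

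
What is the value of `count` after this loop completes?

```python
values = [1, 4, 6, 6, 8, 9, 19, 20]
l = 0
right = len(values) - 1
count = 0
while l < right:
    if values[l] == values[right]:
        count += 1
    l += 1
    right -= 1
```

Count matching pairs from ends
`count` takes the values: 0

Answer: 0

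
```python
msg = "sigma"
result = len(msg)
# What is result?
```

Trace:
`msg = "sigma"` → msg = 'sigma'
`result = len(msg)` → result = 5
So result = 5

Answer: 5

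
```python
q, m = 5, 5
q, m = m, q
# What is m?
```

Trace:
`q, m = 5, 5` → q = 5; m = 5
`q, m = m, q` → q = 5; m = 5
So m = 5

Answer: 5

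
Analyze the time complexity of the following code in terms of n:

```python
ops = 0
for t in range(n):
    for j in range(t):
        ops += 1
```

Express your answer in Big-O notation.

Each loop level contributes: n × n. Multiplying the contributions gives O(n^2).

Answer: O(n^2)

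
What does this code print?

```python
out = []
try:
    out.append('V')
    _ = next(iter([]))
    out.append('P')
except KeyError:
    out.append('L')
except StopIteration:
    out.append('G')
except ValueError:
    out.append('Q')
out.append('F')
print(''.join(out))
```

Execution trace: 'V' (try body) → 'G' (except StopIteration) → 'F' (after the try/except). Output: VGF

Answer: VGF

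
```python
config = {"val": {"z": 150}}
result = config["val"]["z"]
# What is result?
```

Trace:
`config = {"val": {"z": 150}}` → config = {'val': {'z': 150}}
`result = config["val"]["z"]` → result = 150
So result = 150

Answer: 150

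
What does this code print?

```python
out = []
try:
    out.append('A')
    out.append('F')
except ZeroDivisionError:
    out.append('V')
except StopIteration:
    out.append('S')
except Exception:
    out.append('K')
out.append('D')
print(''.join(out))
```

Execution trace: 'A' (try body) → 'F' (try body, no exception) → 'D' (after the try/except). Output: AFD

Answer: AFD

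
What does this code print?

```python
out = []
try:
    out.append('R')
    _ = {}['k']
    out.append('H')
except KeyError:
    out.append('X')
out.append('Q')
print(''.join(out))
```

Execution trace: 'R' (try body) → 'X' (except KeyError) → 'Q' (after the try/except). Output: RXQ

Answer: RXQ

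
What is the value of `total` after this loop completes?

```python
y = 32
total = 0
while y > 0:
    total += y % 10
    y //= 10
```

Sum digits of 32
`total` takes the values: 0 → 2 → 5

Answer: 5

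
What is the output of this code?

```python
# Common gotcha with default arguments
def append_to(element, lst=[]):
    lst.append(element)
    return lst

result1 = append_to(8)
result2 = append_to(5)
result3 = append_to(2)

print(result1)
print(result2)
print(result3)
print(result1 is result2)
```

Key concept: mutable default argument gotcha.
Step by step:
`result1 = append_to(8)` → result1 = [8]
`result2 = append_to(5)` → result1 = [8, 5] (same object as result2); result2 = [8, 5] (same object as result1)
`result3 = append_to(2)` → result1 = [8, 5, 2] (same object as result2, result3); result2 = [8, 5, 2] (same object as result1, result3); result3 = [8, 5, 2] (same object as result1, result2)
`print(result1)` → prints [8, 5, 2]
`print(result2)` → prints [8, 5, 2]
`print(result3)` → prints [8, 5, 2]
`print(result1 is result2)` → prints True

Answer:
[8, 5, 2]
[8, 5, 2]
[8, 5, 2]
True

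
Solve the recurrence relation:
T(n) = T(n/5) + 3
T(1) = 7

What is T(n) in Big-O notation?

Each step divides n by 5 and adds 3. After log_5(n) steps we reach T(1)=7. So T(n) = 3·log_5(n) + 7 = O(log n).

Answer: O(log n)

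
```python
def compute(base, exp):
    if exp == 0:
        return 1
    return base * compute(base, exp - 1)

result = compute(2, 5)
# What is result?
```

compute(2, 5) = 2 * 2 * 2 * 2 * 2 = 32

Answer: 32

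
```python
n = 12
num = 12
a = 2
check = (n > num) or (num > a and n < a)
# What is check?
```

Trace:
`n = 12` → n = 12
`num = 12` → num = 12
`a = 2` → a = 2
`check = (n > num) or (num > a and n < a)` → check = False
So check = False

Answer: False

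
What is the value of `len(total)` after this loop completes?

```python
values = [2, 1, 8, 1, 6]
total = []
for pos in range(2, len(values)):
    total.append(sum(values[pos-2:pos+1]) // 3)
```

Number of 3-element averages
`total` takes the values: [] → [3] → [3, 3] → [3, 3, 5]
So `len(total)` = 3

Answer: 3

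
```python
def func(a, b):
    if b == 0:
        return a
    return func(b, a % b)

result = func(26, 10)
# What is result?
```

func(26, 10) -> func(10, 6) -> func(6, 4) -> func(4, 2) -> func(2, 0) -> 2

Answer: 2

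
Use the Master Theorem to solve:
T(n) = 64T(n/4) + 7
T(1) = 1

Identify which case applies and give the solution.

a=64, b=4, f(n)=7. log_4(64) = 3. Since c=0 < 3, Case 1 applies: T(n) = Θ(n^log_b(a)) = O(n^3).

Answer: O(n^3) - Case 1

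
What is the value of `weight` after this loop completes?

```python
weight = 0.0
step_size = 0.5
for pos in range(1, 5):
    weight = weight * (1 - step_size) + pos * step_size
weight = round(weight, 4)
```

Moving average with lr=0.5
`weight` takes the values: 0.0 → 0.5 → 1.25 → 2.125 → 3.0625

Answer: 3.0625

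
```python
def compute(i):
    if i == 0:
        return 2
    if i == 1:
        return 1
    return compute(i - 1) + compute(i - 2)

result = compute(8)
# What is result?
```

Build up from base cases: compute(0)=2, compute(1)=1, compute(2)=3, compute(3)=4, compute(4)=7, compute(5)=11, compute(6)=18, ..., compute(8)=47

Answer: 47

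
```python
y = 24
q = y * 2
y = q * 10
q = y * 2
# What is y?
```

Trace:
`y = 24` → y = 24
`q = y * 2` → q = 48
`y = q * 10` → y = 480
`q = y * 2` → q = 960
So y = 480

Answer: 480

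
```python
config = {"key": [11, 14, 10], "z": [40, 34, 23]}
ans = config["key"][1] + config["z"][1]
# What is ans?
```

Trace:
`config = {"key": [11, 14, 10], "z": [40, 34, 23]}` → config = {'key': [11, 14, 10], 'z': [40, 34, 23]}
`ans = config["key"][1] + config["z"][1]` → ans = 48
So ans = 48

Answer: 48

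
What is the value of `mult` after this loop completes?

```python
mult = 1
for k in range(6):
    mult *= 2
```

2^6 = 64
`mult` takes the values: 1 → 2 → 4 → 8 → 16 → 32 → 64

Answer: 64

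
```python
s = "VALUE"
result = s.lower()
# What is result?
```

Trace:
`s = "VALUE"` → s = 'VALUE'
`result = s.lower()` → result = 'value'
So result = 'value'

Answer: 'value'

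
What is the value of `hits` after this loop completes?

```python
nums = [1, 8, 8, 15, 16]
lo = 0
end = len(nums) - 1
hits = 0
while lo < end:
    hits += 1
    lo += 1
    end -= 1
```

Iterations until pointers meet (list length 5)
`hits` takes the values: 0 → 1 → 2

Answer: 2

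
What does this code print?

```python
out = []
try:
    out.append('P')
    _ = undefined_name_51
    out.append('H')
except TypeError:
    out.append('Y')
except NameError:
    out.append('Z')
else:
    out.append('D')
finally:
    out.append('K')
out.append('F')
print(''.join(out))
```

Execution trace: 'P' (try body) → 'Z' (except NameError) → 'K' (finally) → 'F' (after the try/except). Output: PZKF

Answer: PZKF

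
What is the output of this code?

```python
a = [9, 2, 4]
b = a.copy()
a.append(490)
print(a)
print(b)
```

Key concept: list.copy() creates independent copy.
Step by step:
`a = [9, 2, 4]` → a = [9, 2, 4]
`b = a.copy()` → b = [9, 2, 4]
`a.append(490)` → a = [9, 2, 4, 490]
`print(a)` → prints [9, 2, 4, 490]
`print(b)` → prints [9, 2, 4]

Answer:
[9, 2, 4, 490]
[9, 2, 4]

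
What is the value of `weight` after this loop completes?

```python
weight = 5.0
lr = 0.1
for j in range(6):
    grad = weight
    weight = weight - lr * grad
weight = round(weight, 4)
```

Gradient descent: w = 5.0 * (1 - 0.1)^6
`weight` takes the values: 5.0 → 4.5 → 4.05 → 3.645 → 3.2805 → 2.95245 → 2.657205 → 2.6572

Answer: 2.6572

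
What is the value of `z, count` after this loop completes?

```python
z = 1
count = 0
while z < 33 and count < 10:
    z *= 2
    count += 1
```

Double until >= 33 or 10 iterations
`z, count` takes the values: (1, 0) → (2, 0) → (2, 1) → (4, 1) → (4, 2) → (8, 2) → (8, 3) → (16, 3) → (16, 4) → (32, 4) → (32, 5) → (64, 5) → (64, 6)

Answer: 64, 6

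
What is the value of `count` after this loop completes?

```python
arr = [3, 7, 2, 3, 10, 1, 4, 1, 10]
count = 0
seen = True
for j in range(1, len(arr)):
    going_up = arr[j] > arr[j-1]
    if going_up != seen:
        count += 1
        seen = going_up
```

Count direction changes in [3, 7, 2, 3, 10, 1, 4, 1, 10]
`count` takes the values: 0 → 1 → 2 → 3 → 4 → 5 → 6

Answer: 6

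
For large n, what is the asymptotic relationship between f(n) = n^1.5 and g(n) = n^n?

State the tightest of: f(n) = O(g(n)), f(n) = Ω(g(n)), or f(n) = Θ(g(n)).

n^1.5 vs n^n: f(n) = O(g(n)) but not Ω(g(n)) — n^n grows strictly faster than n^1.5.

Answer: f(n) = O(g(n)) but not Ω(g(n)) — n^n grows strictly faster than n^1.5.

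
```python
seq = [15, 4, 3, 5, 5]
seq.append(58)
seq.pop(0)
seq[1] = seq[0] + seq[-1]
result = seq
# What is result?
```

Trace:
`seq = [15, 4, 3, 5, 5]` → seq = [15, 4, 3, 5, 5]
`seq.append(58)` → seq = [15, 4, 3, 5, 5, 58]
`seq.pop(0)` → seq = [4, 3, 5, 5, 58]
`seq[1] = seq[0] + seq[-1]` → seq = [4, 62, 5, 5, 58]
`result = seq` → result = [4, 62, 5, 5, 58]
So result = [4, 62, 5, 5, 58]

Answer: [4, 62, 5, 5, 58]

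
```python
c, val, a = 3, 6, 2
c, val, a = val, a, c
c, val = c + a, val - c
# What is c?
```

Trace:
`c, val, a = 3, 6, 2` → c = 3; val = 6; a = 2
`c, val, a = val, a, c` → c = 6; val = 2; a = 3
`c, val = c + a, val - c` → c = 9; val = -4
So c = 9

Answer: 9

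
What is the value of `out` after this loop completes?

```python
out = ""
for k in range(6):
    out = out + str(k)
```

Concatenate digits 0 to 5
`out` takes the values: "" → "0" → "01" → "012" → "0123" → "01234" → "012345"

Answer: "012345"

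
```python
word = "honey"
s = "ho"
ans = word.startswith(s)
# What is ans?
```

Trace:
`word = "honey"` → word = 'honey'
`s = "ho"` → s = 'ho'
`ans = word.startswith(s)` → ans = True
So ans = True

Answer: True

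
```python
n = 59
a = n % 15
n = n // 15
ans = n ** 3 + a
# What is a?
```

Trace:
`n = 59` → n = 59
`a = n % 15` → a = 14
`n = n // 15` → n = 3
`ans = n ** 3 + a` → ans = 41
So a = 14

Answer: 14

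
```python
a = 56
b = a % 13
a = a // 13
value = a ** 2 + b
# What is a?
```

Trace:
`a = 56` → a = 56
`b = a % 13` → b = 4
`a = a // 13` → a = 4
`value = a ** 2 + b` → value = 20
So a = 4

Answer: 4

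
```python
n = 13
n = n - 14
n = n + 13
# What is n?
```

Trace:
`n = 13` → n = 13
`n = n - 14` → n = -1
`n = n + 13` → n = 12
So n = 12

Answer: 12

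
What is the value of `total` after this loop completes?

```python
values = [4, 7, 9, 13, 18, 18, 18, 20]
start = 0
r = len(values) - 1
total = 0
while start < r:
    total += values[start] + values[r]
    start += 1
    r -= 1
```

Sum of pairs from ends
`total` takes the values: 0 → 24 → 49 → 76 → 107

Answer: 107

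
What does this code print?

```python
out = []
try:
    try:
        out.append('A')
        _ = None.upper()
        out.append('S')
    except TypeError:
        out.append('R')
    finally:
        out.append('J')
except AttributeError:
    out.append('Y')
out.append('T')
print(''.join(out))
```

Execution trace: 'A' (try body) → 'J' (finally) → 'Y' (outer except AttributeError) → 'T' (after the try/except). Output: AJYT

Answer: AJYT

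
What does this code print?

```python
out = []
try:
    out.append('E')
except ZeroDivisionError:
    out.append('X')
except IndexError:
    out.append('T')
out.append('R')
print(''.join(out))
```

Execution trace: 'E' (try body, no exception) → 'R' (after the try/except). Output: ER

Answer: ER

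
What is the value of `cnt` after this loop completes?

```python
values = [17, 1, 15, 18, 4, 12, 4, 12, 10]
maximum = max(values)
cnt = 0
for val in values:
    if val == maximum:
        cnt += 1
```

Count of max value 18 in [17, 1, 15, 18, 4, 12, 4, 12, 10]
`cnt` takes the values: 0 → 1

Answer: 1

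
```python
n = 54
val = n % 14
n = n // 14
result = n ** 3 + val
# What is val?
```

Trace:
`n = 54` → n = 54
`val = n % 14` → val = 12
`n = n // 14` → n = 3
`result = n ** 3 + val` → result = 39
So val = 12

Answer: 12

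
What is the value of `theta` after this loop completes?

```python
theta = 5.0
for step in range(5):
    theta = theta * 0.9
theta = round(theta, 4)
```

Exponential decay: 5.0 * 0.9^5
`theta` takes the values: 5.0 → 4.5 → 4.05 → 3.645 → 3.2805 → 2.95245 → 2.9525

Answer: 2.9525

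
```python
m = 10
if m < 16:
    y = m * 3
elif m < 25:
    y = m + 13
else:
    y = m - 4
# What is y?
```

Trace:
`m = 10` → m = 10
`if m < 16: ...` → m < 16 is True → y = 30
So y = 30

Answer: 30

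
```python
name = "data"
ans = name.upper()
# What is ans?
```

Trace:
`name = "data"` → name = 'data'
`ans = name.upper()` → ans = 'DATA'
So ans = 'DATA'

Answer: 'DATA'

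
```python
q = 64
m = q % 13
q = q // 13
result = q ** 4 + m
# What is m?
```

Trace:
`q = 64` → q = 64
`m = q % 13` → m = 12
`q = q // 13` → q = 4
`result = q ** 4 + m` → result = 268
So m = 12

Answer: 12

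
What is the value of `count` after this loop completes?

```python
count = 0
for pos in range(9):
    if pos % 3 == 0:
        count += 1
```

Count numbers divisible by 3 in range(9)
`count` takes the values: 0 → 1 → 2 → 3

Answer: 3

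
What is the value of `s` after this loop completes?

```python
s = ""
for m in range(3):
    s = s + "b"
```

Repeat 'b' 3 times
`s` takes the values: "" → "b" → "bb" → "bbb"

Answer: "bbb"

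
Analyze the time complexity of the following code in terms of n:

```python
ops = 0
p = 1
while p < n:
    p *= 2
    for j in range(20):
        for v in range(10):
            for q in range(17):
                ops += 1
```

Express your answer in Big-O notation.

Each loop level contributes: log n × 1 × 1 × 1. Multiplying the contributions gives O(log n).

Answer: O(log n)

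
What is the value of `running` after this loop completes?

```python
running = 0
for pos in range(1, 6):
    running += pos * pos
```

Sum of squares 1² to 5² = 55
`running` takes the values: 0 → 1 → 5 → 14 → 30 → 55

Answer: 55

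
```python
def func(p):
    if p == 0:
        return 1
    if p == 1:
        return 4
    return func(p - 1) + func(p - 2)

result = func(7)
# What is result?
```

Build up from base cases: func(0)=1, func(1)=4, func(2)=5, func(3)=9, func(4)=14, func(5)=23, func(6)=37, ..., func(7)=60

Answer: 60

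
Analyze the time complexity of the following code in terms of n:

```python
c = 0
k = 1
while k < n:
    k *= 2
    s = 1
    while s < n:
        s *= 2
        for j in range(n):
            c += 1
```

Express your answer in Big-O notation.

Each loop level contributes: log n × log n × n. Multiplying the contributions gives O(n log² n).

Answer: O(n log² n)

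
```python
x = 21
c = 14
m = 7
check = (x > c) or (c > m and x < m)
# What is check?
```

Trace:
`x = 21` → x = 21
`c = 14` → c = 14
`m = 7` → m = 7
`check = (x > c) or (c > m and x < m)` → check = True
So check = True

Answer: True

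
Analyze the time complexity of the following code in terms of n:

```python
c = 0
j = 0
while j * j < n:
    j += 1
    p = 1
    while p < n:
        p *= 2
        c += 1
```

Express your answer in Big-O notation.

Each loop level contributes: √n × log n. Multiplying the contributions gives O(√n log n).

Answer: O(√n log n)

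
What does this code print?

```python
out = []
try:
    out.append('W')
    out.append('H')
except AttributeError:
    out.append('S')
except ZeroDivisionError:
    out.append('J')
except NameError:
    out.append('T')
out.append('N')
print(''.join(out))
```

Execution trace: 'W' (try body) → 'H' (try body, no exception) → 'N' (after the try/except). Output: WHN

Answer: WHN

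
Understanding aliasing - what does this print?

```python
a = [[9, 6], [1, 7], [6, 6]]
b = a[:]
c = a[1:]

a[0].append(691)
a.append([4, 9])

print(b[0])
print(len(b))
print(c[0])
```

Key concept: slice with nested mutation.
Step by step:
`a = [[9, 6], [1, 7], [6, 6]]` → a = [[9, 6], [1, 7], [6, 6]]
`b = a[:]` → b = [[9, 6], [1, 7], [6, 6]]
`c = a[1:]` → c = [[1, 7], [6, 6]]
`a[0].append(691)` → a = [[9, 6, 691], [1, 7], [6, 6]]; b = [[9, 6, 691], [1, 7], [6, 6]]
`a.append([4, 9])` → a = [[9, 6, 691], [1, 7], [6, 6], [4, 9]]
`print(b[0])` → prints [9, 6, 691]
`print(len(b))` → prints 3
`print(c[0])` → prints [1, 7]

Answer:
[9, 6, 691]
3
[1, 7]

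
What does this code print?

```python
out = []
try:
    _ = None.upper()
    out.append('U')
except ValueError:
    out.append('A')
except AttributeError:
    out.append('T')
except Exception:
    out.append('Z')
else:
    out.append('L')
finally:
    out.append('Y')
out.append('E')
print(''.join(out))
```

Execution trace: 'T' (except AttributeError) → 'Y' (finally) → 'E' (after the try/except). Output: TYE

Answer: TYE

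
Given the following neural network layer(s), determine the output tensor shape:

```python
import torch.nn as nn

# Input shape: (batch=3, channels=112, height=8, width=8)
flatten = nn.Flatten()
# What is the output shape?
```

Input: (3, 112, 8, 8) -> Output: (3, 7168)

Answer: (3, 7168)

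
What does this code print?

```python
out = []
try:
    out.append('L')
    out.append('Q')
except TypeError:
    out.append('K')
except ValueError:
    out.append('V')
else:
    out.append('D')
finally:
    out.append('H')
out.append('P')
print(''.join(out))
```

Execution trace: 'L' (try body) → 'Q' (try body, no exception) → 'D' (else) → 'H' (finally) → 'P' (after the try/except). Output: LQDHP

Answer: LQDHP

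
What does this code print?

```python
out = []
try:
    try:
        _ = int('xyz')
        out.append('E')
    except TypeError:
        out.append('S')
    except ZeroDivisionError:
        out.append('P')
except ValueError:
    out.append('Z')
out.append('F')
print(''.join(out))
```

Execution trace: 'Z' (outer except ValueError) → 'F' (after the try/except). Output: ZF

Answer: ZF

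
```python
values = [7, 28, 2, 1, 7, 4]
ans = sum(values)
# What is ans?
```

Trace:
`values = [7, 28, 2, 1, 7, 4]` → values = [7, 28, 2, 1, 7, 4]
`ans = sum(values)` → ans = 49
So ans = 49

Answer: 49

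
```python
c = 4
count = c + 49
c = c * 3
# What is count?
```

Trace:
`c = 4` → c = 4
`count = c + 49` → count = 53
`c = c * 3` → c = 12
So count = 53

Answer: 53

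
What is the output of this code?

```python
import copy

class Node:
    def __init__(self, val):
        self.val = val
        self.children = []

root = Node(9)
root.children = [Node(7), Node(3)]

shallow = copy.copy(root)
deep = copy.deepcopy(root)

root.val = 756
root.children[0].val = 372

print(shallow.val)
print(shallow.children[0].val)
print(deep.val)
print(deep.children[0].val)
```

Key concept: deep copy with custom objects.
Step by step:
`root = Node(9)` → root = Node(val=9, children=[])
`root.children = [Node(7), Node(3)]` → root = Node(val=9, children=[Node(val=7, children=[]), Node(val=3, children=[])])
`shallow = copy.copy(root)` → shallow = Node(val=9, children=[Node(val=7, children=[]), Node(val=3, children=[])])
`deep = copy.deepcopy(root)` → deep = Node(val=9, children=[Node(val=7, children=[]), Node(val=3, children=[])])
`root.val = 756` → root = Node(val=756, children=[Node(val=7, children=[]), Node(val=3, children=[])])
`root.children[0].val = 372` → root = Node(val=756, children=[Node(val=372, children=[]), Node(val=3, children=[])]); shallow = Node(val=9, children=[Node(val=372, children=[]), Node(val=3, children=[])])
`print(shallow.val)` → prints 9
`print(shallow.children[0].val)` → prints 372
`print(deep.val)` → prints 9
`print(deep.children[0].val)` → prints 7

Answer:
9
372
9
7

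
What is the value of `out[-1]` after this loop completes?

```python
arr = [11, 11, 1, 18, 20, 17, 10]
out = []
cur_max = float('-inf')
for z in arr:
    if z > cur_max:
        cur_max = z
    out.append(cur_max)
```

Running max ends at 20
`out` takes the values: [] → [11] → [11, 11] → [11, 11, 11] → [11, 11, 11, 18] → [11, 11, 11, 18, 20] → [11, 11, 11, 18, 20, 20] → [11, 11, 11, 18, 20, 20, 20]
So `out[-1]` = 20

Answer: 20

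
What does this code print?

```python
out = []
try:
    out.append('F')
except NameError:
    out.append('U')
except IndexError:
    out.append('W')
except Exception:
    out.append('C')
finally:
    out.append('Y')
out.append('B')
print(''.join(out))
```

Execution trace: 'F' (try body, no exception) → 'Y' (finally) → 'B' (after the try/except). Output: FYB

Answer: FYB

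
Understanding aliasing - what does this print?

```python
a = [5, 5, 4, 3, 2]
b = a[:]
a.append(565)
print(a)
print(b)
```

Key concept: slice [:] creates copy.
Step by step:
`a = [5, 5, 4, 3, 2]` → a = [5, 5, 4, 3, 2]
`b = a[:]` → b = [5, 5, 4, 3, 2]
`a.append(565)` → a = [5, 5, 4, 3, 2, 565]
`print(a)` → prints [5, 5, 4, 3, 2, 565]
`print(b)` → prints [5, 5, 4, 3, 2]

Answer:
[5, 5, 4, 3, 2, 565]
[5, 5, 4, 3, 2]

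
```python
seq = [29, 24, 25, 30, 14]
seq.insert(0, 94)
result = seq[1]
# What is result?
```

Trace:
`seq = [29, 24, 25, 30, 14]` → seq = [29, 24, 25, 30, 14]
`seq.insert(0, 94)` → seq = [94, 29, 24, 25, 30, 14]
`result = seq[1]` → result = 29
So result = 29

Answer: 29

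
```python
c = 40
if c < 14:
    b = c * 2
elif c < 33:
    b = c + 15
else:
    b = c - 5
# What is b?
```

Trace:
`c = 40` → c = 40
`if c < 14: ...` → c < 14 is False, c < 33 is False, take else branch → b = 35
So b = 35

Answer: 35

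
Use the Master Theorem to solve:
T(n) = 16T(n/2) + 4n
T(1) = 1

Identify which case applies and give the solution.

a=16, b=2, f(n)=4n. log_2(16) = 4. Since c=1 < 4, Case 1 applies: T(n) = Θ(n^log_b(a)) = O(n^4).

Answer: O(n^4) - Case 1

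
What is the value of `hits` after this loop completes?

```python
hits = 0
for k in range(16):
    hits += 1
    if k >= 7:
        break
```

Loop breaks when k reaches 7, hits is 8
`hits` takes the values: 0 → 1 → 2 → 3 → 4 → 5 → 6 → 7 → 8

Answer: 8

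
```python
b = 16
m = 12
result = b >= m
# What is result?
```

Trace:
`b = 16` → b = 16
`m = 12` → m = 12
`result = b >= m` → result = True
So result = True

Answer: True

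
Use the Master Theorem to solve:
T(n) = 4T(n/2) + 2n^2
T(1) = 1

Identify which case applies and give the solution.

a=4, b=2, f(n)=2n^2. log_2(4) = 2. Since c=2 = 2, Case 2 applies: T(n) = Θ(n^log_b(a) · log n) = O(n^2 log n).

Answer: O(n^2 log n) - Case 2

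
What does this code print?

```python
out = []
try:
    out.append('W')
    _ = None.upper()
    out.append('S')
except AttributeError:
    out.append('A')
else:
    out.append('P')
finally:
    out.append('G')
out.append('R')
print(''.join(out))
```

Execution trace: 'W' (try body) → 'A' (except AttributeError) → 'G' (finally) → 'R' (after the try/except). Output: WAGR

Answer: WAGR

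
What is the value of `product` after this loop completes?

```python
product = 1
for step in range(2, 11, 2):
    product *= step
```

Product of even numbers 2 to 10
`product` takes the values: 1 → 2 → 8 → 48 → 384 → 3840

Answer: 3840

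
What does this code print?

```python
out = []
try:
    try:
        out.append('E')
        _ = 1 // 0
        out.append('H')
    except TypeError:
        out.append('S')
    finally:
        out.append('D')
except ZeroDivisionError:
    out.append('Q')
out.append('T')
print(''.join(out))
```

Execution trace: 'E' (try body) → 'D' (finally) → 'Q' (outer except ZeroDivisionError) → 'T' (after the try/except). Output: EDQT

Answer: EDQT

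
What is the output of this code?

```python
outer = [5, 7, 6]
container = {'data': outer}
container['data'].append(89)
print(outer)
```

Key concept: dict holds reference to list.
Step by step:
`outer = [5, 7, 6]` → outer = [5, 7, 6]
`container = {'data': outer}` → container = {'data': [5, 7, 6]}
`container['data'].append(89)` → outer = [5, 7, 6, 89]; container = {'data': [5, 7, 6, 89]}
`print(outer)` → prints [5, 7, 6, 89]

Answer: [5, 7, 6, 89]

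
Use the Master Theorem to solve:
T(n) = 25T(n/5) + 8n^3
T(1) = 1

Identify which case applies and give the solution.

a=25, b=5, f(n)=8n^3. log_5(25) = 2. Since c=3 > 2 and the regularity condition holds (25(n/5)^3 = (25/5^3)n^3 with 25/5^3 < 1), Case 3 applies: T(n) = Θ(f(n)) = O(n^3).

Answer: O(n^3) - Case 3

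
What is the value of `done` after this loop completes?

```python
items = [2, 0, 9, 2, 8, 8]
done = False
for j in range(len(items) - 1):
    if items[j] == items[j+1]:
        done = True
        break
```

Check consecutive duplicates in [2, 0, 9, 2, 8, 8]
`done` takes the values: False → True

Answer: True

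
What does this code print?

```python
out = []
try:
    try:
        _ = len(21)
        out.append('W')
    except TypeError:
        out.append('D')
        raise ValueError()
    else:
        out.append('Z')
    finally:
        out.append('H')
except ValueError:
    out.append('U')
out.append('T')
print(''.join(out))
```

Execution trace: 'D' (inner except TypeError) → 'H' (inner finally) → 'U' (outer except ValueError) → 'T' (after the try/except). Output: DHUT

Answer: DHUT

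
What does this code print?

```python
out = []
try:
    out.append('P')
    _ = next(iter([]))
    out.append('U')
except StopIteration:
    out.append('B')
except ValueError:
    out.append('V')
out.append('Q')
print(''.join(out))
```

Execution trace: 'P' (try body) → 'B' (except StopIteration) → 'Q' (after the try/except). Output: PBQ

Answer: PBQ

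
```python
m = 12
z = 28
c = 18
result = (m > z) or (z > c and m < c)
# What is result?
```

Trace:
`m = 12` → m = 12
`z = 28` → z = 28
`c = 18` → c = 18
`result = (m > z) or (z > c and m < c)` → result = True
So result = True

Answer: True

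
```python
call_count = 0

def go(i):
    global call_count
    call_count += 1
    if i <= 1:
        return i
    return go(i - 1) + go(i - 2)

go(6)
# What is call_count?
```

Calls(i) = 1 + Calls(i-1) + Calls(i-2); Calls(0)=Calls(1)=1. For i=6 this gives 25.

Answer: 25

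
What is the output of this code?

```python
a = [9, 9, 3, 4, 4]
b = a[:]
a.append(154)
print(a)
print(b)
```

Key concept: slice [:] creates copy.
Step by step:
`a = [9, 9, 3, 4, 4]` → a = [9, 9, 3, 4, 4]
`b = a[:]` → b = [9, 9, 3, 4, 4]
`a.append(154)` → a = [9, 9, 3, 4, 4, 154]
`print(a)` → prints [9, 9, 3, 4, 4, 154]
`print(b)` → prints [9, 9, 3, 4, 4]

Answer:
[9, 9, 3, 4, 4, 154]
[9, 9, 3, 4, 4]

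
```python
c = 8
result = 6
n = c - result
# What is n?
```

Trace:
`c = 8` → c = 8
`result = 6` → result = 6
`n = c - result` → n = 2
So n = 2

Answer: 2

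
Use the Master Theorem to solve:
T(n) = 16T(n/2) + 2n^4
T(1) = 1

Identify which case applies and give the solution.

a=16, b=2, f(n)=2n^4. log_2(16) = 4. Since c=4 = 4, Case 2 applies: T(n) = Θ(n^log_b(a) · log n) = O(n^4 log n).

Answer: O(n^4 log n) - Case 2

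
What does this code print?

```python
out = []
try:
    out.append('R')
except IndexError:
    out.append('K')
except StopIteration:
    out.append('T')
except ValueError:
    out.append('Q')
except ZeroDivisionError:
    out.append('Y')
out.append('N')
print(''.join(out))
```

Execution trace: 'R' (try body, no exception) → 'N' (after the try/except). Output: RN

Answer: RN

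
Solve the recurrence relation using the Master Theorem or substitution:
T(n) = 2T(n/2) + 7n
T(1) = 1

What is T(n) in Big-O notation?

By Master Theorem: a=2, b=2, f(n)=7n. Since log_2(2) = 1 and f(n) = Θ(n^1), Case 2 applies. T(n) = O(n log n).

Answer: O(n log n)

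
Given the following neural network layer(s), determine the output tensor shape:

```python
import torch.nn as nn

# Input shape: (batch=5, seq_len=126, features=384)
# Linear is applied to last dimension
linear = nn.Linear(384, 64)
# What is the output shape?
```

Input: (5, 126, 384) -> Output: (5, 126, 64)

Answer: (5, 126, 64)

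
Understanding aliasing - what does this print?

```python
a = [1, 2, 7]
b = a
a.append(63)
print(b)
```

Key concept: basic list aliasing.
Step by step:
`a = [1, 2, 7]` → a = [1, 2, 7]
`b = a` → b = [1, 2, 7] (same object as a)
`a.append(63)` → a = [1, 2, 7, 63] (same object as b); b = [1, 2, 7, 63] (same object as a)
`print(b)` → prints [1, 2, 7, 63]

Answer: [1, 2, 7, 63]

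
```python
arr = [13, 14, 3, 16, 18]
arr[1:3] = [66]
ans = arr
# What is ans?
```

Trace:
`arr = [13, 14, 3, 16, 18]` → arr = [13, 14, 3, 16, 18]
`arr[1:3] = [66]` → arr = [13, 66, 16, 18]
`ans = arr` → ans = [13, 66, 16, 18]
So ans = [13, 66, 16, 18]

Answer: [13, 66, 16, 18]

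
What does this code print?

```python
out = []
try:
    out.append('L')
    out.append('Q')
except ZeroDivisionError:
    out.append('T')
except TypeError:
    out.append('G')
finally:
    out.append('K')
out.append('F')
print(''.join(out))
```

Execution trace: 'L' (try body) → 'Q' (try body, no exception) → 'K' (finally) → 'F' (after the try/except). Output: LQKF

Answer: LQKF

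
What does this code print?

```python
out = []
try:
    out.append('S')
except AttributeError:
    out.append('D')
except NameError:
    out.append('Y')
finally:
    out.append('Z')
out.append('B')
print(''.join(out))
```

Execution trace: 'S' (try body, no exception) → 'Z' (finally) → 'B' (after the try/except). Output: SZB

Answer: SZB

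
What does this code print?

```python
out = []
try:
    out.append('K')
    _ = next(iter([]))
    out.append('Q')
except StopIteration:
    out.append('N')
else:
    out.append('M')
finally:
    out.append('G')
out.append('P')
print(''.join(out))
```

Execution trace: 'K' (try body) → 'N' (except StopIteration) → 'G' (finally) → 'P' (after the try/except). Output: KNGP

Answer: KNGP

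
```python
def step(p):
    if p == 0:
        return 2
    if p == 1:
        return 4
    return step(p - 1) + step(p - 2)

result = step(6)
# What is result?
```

Build up from base cases: step(0)=2, step(1)=4, step(2)=6, step(3)=10, step(4)=16, step(5)=26, step(6)=42

Answer: 42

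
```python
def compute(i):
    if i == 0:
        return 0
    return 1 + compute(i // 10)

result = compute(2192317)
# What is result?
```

Count of digits of 2192317: 7

Answer: 7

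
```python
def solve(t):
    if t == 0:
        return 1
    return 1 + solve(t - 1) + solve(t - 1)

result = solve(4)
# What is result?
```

solve(t) = 1 + 2·solve(t-1), solve(0)=1. Closed form: (1+1)·2^4 - 1 = 31.

Answer: 31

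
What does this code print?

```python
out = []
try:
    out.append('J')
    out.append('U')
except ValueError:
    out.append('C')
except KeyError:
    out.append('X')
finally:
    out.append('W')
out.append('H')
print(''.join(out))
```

Execution trace: 'J' (try body) → 'U' (try body, no exception) → 'W' (finally) → 'H' (after the try/except). Output: JUWH

Answer: JUWH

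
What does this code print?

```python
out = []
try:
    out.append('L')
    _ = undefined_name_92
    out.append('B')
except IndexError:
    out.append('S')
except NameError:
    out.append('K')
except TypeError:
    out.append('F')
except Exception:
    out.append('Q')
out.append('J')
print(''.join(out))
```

Execution trace: 'L' (try body) → 'K' (except NameError) → 'J' (after the try/except). Output: LKJ

Answer: LKJ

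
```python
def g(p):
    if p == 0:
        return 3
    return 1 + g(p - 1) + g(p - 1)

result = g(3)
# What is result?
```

g(p) = 1 + 2·g(p-1), g(0)=3. Closed form: (3+1)·2^3 - 1 = 31.

Answer: 31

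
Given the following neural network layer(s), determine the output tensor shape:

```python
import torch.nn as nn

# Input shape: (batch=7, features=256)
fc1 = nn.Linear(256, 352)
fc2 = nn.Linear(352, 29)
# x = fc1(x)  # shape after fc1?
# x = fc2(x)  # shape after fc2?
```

Input: (7, 256) -> after fc1: (7, 352) -> Output: (7, 29)

Answer: (7, 29)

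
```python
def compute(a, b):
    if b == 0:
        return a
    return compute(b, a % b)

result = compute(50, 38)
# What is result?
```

compute(50, 38) -> compute(38, 12) -> compute(12, 2) -> compute(2, 0) -> 2

Answer: 2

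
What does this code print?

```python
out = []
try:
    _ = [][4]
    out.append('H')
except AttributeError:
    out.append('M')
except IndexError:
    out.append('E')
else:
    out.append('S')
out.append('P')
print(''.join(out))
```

Execution trace: 'E' (except IndexError) → 'P' (after the try/except). Output: EP

Answer: EP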